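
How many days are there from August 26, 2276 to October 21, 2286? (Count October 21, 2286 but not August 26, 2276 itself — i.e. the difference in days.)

Aug 26, 2276 → Aug 26, 2277: 365 days.
Aug 26, 2277 → Aug 26, 2278: 365 days.
Aug 26, 2278 → Aug 26, 2279: 365 days.
Aug 26, 2279 → Aug 26, 2280: 366 days (Feb 29, 2280 is in that span).
Aug 26, 2280 → Aug 26, 2281: 365 days.
Aug 26, 2281 → Aug 26, 2282: 365 days.
Aug 26, 2282 → Aug 26, 2283: 365 days.
Aug 26, 2283 → Aug 26, 2284: 366 days (Feb 29, 2284 is in that span).
Aug 26, 2284 → Aug 26, 2285: 365 days.
Aug 26, 2285 → Aug 26, 2286: 365 days.
Aug 26, 2286 → Sep 26, 2286: 31 days (August has 31).
Sep 26, 2286 → Oct 21, 2286: 25 days.
Total: 3708 days.

3708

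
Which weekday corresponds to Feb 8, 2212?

Saturday

Doomsday rule: the anchor day for the 2200s is Friday. For year 12: 12÷12 = 1 r 0, and 0÷4 = 0, so 1+0+0 = 1.
Friday + 1 ≡ Saturday — that's 2212's doomsday.
In February the doomsday date is Feb 29 (2212 is a leap year (divisible by 4)).
Feb 8 is 21 days before Feb 29; 21 mod 7 = 0, so Saturday − 0 = Saturday.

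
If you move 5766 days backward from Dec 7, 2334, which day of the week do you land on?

First find the weekday of Dec 7, 2334. Doomsday rule: the anchor day for the 2300s is Wednesday. For year 34: 34÷12 = 2 r 10, and 10÷4 = 2, so 2+10+2 = 14.
Wednesday + 14 ≡ Wednesday — that's 2334's doomsday.
In December the doomsday date is Dec 12.
Dec 7 is 5 days before Dec 12; 5 mod 7 = 5, so Wednesday − 5 = Friday.
5766 mod 7 = 5, so 5766 days before a Friday is Friday − 5 = Sunday.

Sunday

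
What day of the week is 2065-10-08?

Thursday

Doomsday rule: the anchor day for the 2000s is Tuesday. For year 65: 65÷12 = 5 r 5, and 5÷4 = 1, so 5+5+1 = 11.
Tuesday + 11 ≡ Saturday — that's 2065's doomsday.
In October the doomsday date is Oct 10.
Oct 8 is 2 days before Oct 10; 2 mod 7 = 2, so Saturday − 2 = Thursday.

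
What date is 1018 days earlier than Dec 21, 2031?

March 8, 2029

−365 (one year) → Dec 21, 2030 (653 left).
−365 (one year) → Dec 21, 2029 (288 left).
−21 → Nov 30, 2029 (end of Nov, 30 days; 267 left).
−30 → Oct 31, 2029 (end of Oct, 31 days; 237 left).
−31 → Sep 30, 2029 (end of Sep, 30 days; 206 left).
−30 → Aug 31, 2029 (end of Aug, 31 days; 176 left).
−31 → Jul 31, 2029 (end of Jul, 31 days; 145 left).
−31 → Jun 30, 2029 (end of Jun, 30 days; 114 left).
−30 → May 31, 2029 (end of May, 31 days; 84 left).
−31 → Apr 30, 2029 (end of Apr, 30 days; 53 left).
−30 → Mar 31, 2029 (end of Mar, 31 days; 23 left).
−23 → Mar 8, 2029.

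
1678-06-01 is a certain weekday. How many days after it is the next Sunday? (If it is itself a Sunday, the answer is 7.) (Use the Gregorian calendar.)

Jun 1, 1678 is a Wednesday.
From Wednesday to the next Sunday is 4 days.

4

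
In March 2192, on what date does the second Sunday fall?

March 1, 2192 is a Thursday.
The first Sunday is therefore March 4 (3 days later).
The second Sunday is 4 + 1×7 = March 11.

March 11, 2192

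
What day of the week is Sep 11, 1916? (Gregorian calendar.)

Doomsday rule: the anchor day for the 1900s is Wednesday. For year 16: 16÷12 = 1 r 4, and 4÷4 = 1, so 1+4+1 = 6.
Wednesday + 6 ≡ Tuesday — that's 1916's doomsday.
In September the doomsday date is Sep 5.
Sep 11 is 6 days after Sep 5; 6 mod 7 = 6, so Tuesday + 6 = Monday.

Monday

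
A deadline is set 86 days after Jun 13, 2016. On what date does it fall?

September 7, 2016

Jun has 30 days: +18 → Jul 1, 2016 (68 left).
Jul has 31 days: +31 → Aug 1, 2016 (37 left).
Aug has 31 days: +31 → Sep 1, 2016 (6 left).
+6 → Sep 7, 2016.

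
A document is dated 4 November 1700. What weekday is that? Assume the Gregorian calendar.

Doomsday rule: the anchor day for the 1700s is Sunday. For year 00: 0÷12 = 0 r 0, and 0÷4 = 0, so 0+0+0 = 0.
Sunday + 0 ≡ Sunday — that's 1700's doomsday.
In November the doomsday date is Nov 7.
Nov 4 is 3 days before Nov 7; 3 mod 7 = 3, so Sunday − 3 = Thursday.

Thursday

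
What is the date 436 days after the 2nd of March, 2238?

May 12, 2239

+365 (one year) → Mar 2, 2239 (71 left).
Mar has 31 days: +30 → Apr 1, 2239 (41 left).
Apr has 30 days: +30 → May 1, 2239 (11 left).
+11 → May 12, 2239.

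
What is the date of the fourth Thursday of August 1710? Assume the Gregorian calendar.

August 28, 1710

August 1, 1710 is a Friday.
The first Thursday is therefore August 7 (6 days later).
The fourth Thursday is 7 + 3×7 = August 28.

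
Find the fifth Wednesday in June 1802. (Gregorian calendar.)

June 1, 1802 is a Tuesday.
The first Wednesday is therefore June 2 (1 days later).
The fifth Wednesday is 2 + 4×7 = June 30.

June 30, 1802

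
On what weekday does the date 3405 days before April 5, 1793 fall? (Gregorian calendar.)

First find the weekday of Apr 5, 1793. Doomsday rule: the anchor day for the 1700s is Sunday. For year 93: 93÷12 = 7 r 9, and 9÷4 = 2, so 7+9+2 = 18.
Sunday + 18 ≡ Thursday — that's 1793's doomsday.
In April the doomsday date is Apr 4.
Apr 5 is 1 day after Apr 4; 1 mod 7 = 1, so Thursday + 1 = Friday.
3405 mod 7 = 3, so 3405 days before a Friday is Friday − 3 = Tuesday.

Tuesday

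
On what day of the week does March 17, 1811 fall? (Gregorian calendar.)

Sunday

Doomsday rule: the anchor day for the 1800s is Friday. For year 11: 11÷12 = 0 r 11, and 11÷4 = 2, so 0+11+2 = 13.
Friday + 13 ≡ Thursday — that's 1811's doomsday.
In March the doomsday date is Mar 14.
Mar 17 is 3 days after Mar 14; 3 mod 7 = 3, so Thursday + 3 = Sunday.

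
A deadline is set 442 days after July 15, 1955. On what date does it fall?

September 29, 1956

+366 (one year; includes Feb 29, 1956) → Jul 15, 1956 (76 left).
Jul has 31 days: +17 → Aug 1, 1956 (59 left).
Aug has 31 days: +31 → Sep 1, 1956 (28 left).
+28 → Sep 29, 1956.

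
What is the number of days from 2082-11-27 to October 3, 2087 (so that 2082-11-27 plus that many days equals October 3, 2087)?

1771

Nov 27, 2082 → Nov 27, 2083: 365 days.
Nov 27, 2083 → Nov 27, 2084: 366 days (Feb 29, 2084 is in that span).
Nov 27, 2084 → Nov 27, 2085: 365 days.
Nov 27, 2085 → Nov 27, 2086: 365 days.
Nov 27, 2086 → Dec 27, 2086: 30 days (November has 30).
Dec 27, 2086 → Jan 27, 2087: 31 days (December has 31).
Jan 27, 2087 → Feb 27, 2087: 31 days (January has 31).
Feb 27, 2087 → Mar 27, 2087: 28 days (February has 28).
Mar 27, 2087 → Apr 27, 2087: 31 days (March has 31).
Apr 27, 2087 → May 27, 2087: 30 days (April has 30).
May 27, 2087 → Jun 27, 2087: 31 days (May has 31).
Jun 27, 2087 → Jul 27, 2087: 30 days (June has 30).
Jul 27, 2087 → Aug 27, 2087: 31 days (July has 31).
Aug 27, 2087 → Sep 27, 2087: 31 days (August has 31).
Sep 27, 2087 → Oct 3, 2087: 6 days.
Total: 1771 days.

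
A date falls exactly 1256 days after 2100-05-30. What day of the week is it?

Wednesday

First find the weekday of May 30, 2100. Doomsday rule: the anchor day for the 2100s is Sunday. For year 00: 0÷12 = 0 r 0, and 0÷4 = 0, so 0+0+0 = 0.
Sunday + 0 ≡ Sunday — that's 2100's doomsday.
In May the doomsday date is May 9.
May 30 is 21 days after May 9; 21 mod 7 = 0, so Sunday + 0 = Sunday.
1256 mod 7 = 3, so 1256 days after a Sunday is Sunday + 3 = Wednesday.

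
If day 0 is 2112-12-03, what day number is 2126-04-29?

4895

Dec 3, 2112 → Dec 3, 2113: 365 days.
Dec 3, 2113 → Dec 3, 2114: 365 days.
Dec 3, 2114 → Dec 3, 2115: 365 days.
Dec 3, 2115 → Dec 3, 2116: 366 days (Feb 29, 2116 is in that span).
Dec 3, 2116 → Dec 3, 2117: 365 days.
Dec 3, 2117 → Dec 3, 2118: 365 days.
Dec 3, 2118 → Dec 3, 2119: 365 days.
Dec 3, 2119 → Dec 3, 2120: 366 days (Feb 29, 2120 is in that span).
Dec 3, 2120 → Dec 3, 2121: 365 days.
Dec 3, 2121 → Dec 3, 2122: 365 days.
Dec 3, 2122 → Dec 3, 2123: 365 days.
Dec 3, 2123 → Dec 3, 2124: 366 days (Feb 29, 2124 is in that span).
Dec 3, 2124 → Dec 3, 2125: 365 days.
Dec 3, 2125 → Jan 3, 2126: 31 days (December has 31).
Jan 3, 2126 → Feb 3, 2126: 31 days (January has 31).
Feb 3, 2126 → Mar 3, 2126: 28 days (February has 28).
Mar 3, 2126 → Apr 3, 2126: 31 days (March has 31).
Apr 3, 2126 → Apr 29, 2126: 26 days.
Total: 4895 days.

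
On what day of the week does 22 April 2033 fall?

Doomsday rule: the anchor day for the 2000s is Tuesday. For year 33: 33÷12 = 2 r 9, and 9÷4 = 2, so 2+9+2 = 13.
Tuesday + 13 ≡ Monday — that's 2033's doomsday.
In April the doomsday date is Apr 4.
Apr 22 is 18 days after Apr 4; 18 mod 7 = 4, so Monday + 4 = Friday.

Friday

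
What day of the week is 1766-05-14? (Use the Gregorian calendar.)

Doomsday rule: the anchor day for the 1700s is Sunday. For year 66: 66÷12 = 5 r 6, and 6÷4 = 1, so 5+6+1 = 12.
Sunday + 12 ≡ Friday — that's 1766's doomsday.
In May the doomsday date is May 9.
May 14 is 5 days after May 9; 5 mod 7 = 5, so Friday + 5 = Wednesday.

Wednesday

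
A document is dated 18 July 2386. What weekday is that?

Doomsday rule: the anchor day for the 2300s is Wednesday. For year 86: 86÷12 = 7 r 2, and 2÷4 = 0, so 7+2+0 = 9.
Wednesday + 9 ≡ Friday — that's 2386's doomsday.
In July the doomsday date is Jul 11.
Jul 18 is 7 days after Jul 11; 7 mod 7 = 0, so Friday + 0 = Friday.

Friday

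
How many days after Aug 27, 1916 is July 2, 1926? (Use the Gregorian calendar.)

Aug 27, 1916 → Aug 27, 1917: 365 days.
Aug 27, 1917 → Aug 27, 1918: 365 days.
Aug 27, 1918 → Aug 27, 1919: 365 days.
Aug 27, 1919 → Aug 27, 1920: 366 days (Feb 29, 1920 is in that span).
Aug 27, 1920 → Aug 27, 1921: 365 days.
Aug 27, 1921 → Aug 27, 1922: 365 days.
Aug 27, 1922 → Aug 27, 1923: 365 days.
Aug 27, 1923 → Aug 27, 1924: 366 days (Feb 29, 1924 is in that span).
Aug 27, 1924 → Aug 27, 1925: 365 days.
Aug 27, 1925 → Sep 27, 1925: 31 days (August has 31).
Sep 27, 1925 → Oct 27, 1925: 30 days (September has 30).
Oct 27, 1925 → Nov 27, 1925: 31 days (October has 31).
Nov 27, 1925 → Dec 27, 1925: 30 days (November has 30).
Dec 27, 1925 → Jan 27, 1926: 31 days (December has 31).
Jan 27, 1926 → Feb 27, 1926: 31 days (January has 31).
Feb 27, 1926 → Mar 27, 1926: 28 days (February has 28).
Mar 27, 1926 → Apr 27, 1926: 31 days (March has 31).
Apr 27, 1926 → May 27, 1926: 30 days (April has 30).
May 27, 1926 → Jun 27, 1926: 31 days (May has 31).
Jun 27, 1926 → Jul 2, 1926: 5 days.
Total: 3596 days.

3596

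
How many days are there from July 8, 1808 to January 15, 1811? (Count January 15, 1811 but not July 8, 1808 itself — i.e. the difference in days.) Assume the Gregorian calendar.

921

Jul 8, 1808 → Jul 8, 1809: 365 days.
Jul 8, 1809 → Jul 8, 1810: 365 days.
Jul 8, 1810 → Aug 8, 1810: 31 days (July has 31).
Aug 8, 1810 → Sep 8, 1810: 31 days (August has 31).
Sep 8, 1810 → Oct 8, 1810: 30 days (September has 30).
Oct 8, 1810 → Nov 8, 1810: 31 days (October has 31).
Nov 8, 1810 → Dec 8, 1810: 30 days (November has 30).
Dec 8, 1810 → Jan 8, 1811: 31 days (December has 31).
Jan 8, 1811 → Jan 15, 1811: 7 days.
Total: 921 days.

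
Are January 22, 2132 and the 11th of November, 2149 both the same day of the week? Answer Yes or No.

From Jan 22, 2132 to Nov 11, 2149 is 6503 days.
6503 mod 7 = 0, so they are the same weekday.
(Jan 22, 2132 is a Tuesday; Nov 11, 2149 is a Tuesday.)

Yes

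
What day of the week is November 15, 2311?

Wednesday

Doomsday rule: the anchor day for the 2300s is Wednesday. For year 11: 11÷12 = 0 r 11, and 11÷4 = 2, so 0+11+2 = 13.
Wednesday + 13 ≡ Tuesday — that's 2311's doomsday.
In November the doomsday date is Nov 7.
Nov 15 is 8 days after Nov 7; 8 mod 7 = 1, so Tuesday + 1 = Wednesday.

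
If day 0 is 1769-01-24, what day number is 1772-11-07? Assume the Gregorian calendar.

1383

Jan 24, 1769 → Jan 24, 1770: 365 days.
Jan 24, 1770 → Jan 24, 1771: 365 days.
Jan 24, 1771 → Jan 24, 1772: 365 days.
Jan 24, 1772 → Feb 24, 1772: 31 days (January has 31).
Feb 24, 1772 → Mar 24, 1772: 29 days (February has 29).
Mar 24, 1772 → Apr 24, 1772: 31 days (March has 31).
Apr 24, 1772 → May 24, 1772: 30 days (April has 30).
May 24, 1772 → Jun 24, 1772: 31 days (May has 31).
Jun 24, 1772 → Jul 24, 1772: 30 days (June has 30).
Jul 24, 1772 → Aug 24, 1772: 31 days (July has 31).
Aug 24, 1772 → Sep 24, 1772: 31 days (August has 31).
Sep 24, 1772 → Oct 24, 1772: 30 days (September has 30).
Oct 24, 1772 → Nov 7, 1772: 14 days.
Total: 1383 days.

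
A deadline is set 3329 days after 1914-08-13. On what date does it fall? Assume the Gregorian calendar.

September 24, 1923

+365 (one year) → Aug 13, 1915 (2964 left).
+366 (one year; includes Feb 29, 1916) → Aug 13, 1916 (2598 left).
+365 (one year) → Aug 13, 1917 (2233 left).
+365 (one year) → Aug 13, 1918 (1868 left).
+365 (one year) → Aug 13, 1919 (1503 left).
+366 (one year; includes Feb 29, 1920) → Aug 13, 1920 (1137 left).
+365 (one year) → Aug 13, 1921 (772 left).
+365 (one year) → Aug 13, 1922 (407 left).
+365 (one year) → Aug 13, 1923 (42 left).
Aug has 31 days: +19 → Sep 1, 1923 (23 left).
+23 → Sep 24, 1923.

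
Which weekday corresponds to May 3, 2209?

Wednesday

Doomsday rule: the anchor day for the 2200s is Friday. For year 09: 9÷12 = 0 r 9, and 9÷4 = 2, so 0+9+2 = 11.
Friday + 11 ≡ Tuesday — that's 2209's doomsday.
In May the doomsday date is May 9.
May 3 is 6 days before May 9; 6 mod 7 = 6, so Tuesday − 6 = Wednesday.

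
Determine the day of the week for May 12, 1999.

Doomsday rule: the anchor day for the 1900s is Wednesday. For year 99: 99÷12 = 8 r 3, and 3÷4 = 0, so 8+3+0 = 11.
Wednesday + 11 ≡ Sunday — that's 1999's doomsday.
In May the doomsday date is May 9.
May 12 is 3 days after May 9; 3 mod 7 = 3, so Sunday + 3 = Wednesday.

Wednesday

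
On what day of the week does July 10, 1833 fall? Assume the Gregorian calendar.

Doomsday rule: the anchor day for the 1800s is Friday. For year 33: 33÷12 = 2 r 9, and 9÷4 = 2, so 2+9+2 = 13.
Friday + 13 ≡ Thursday — that's 1833's doomsday.
In July the doomsday date is Jul 11.
Jul 10 is 1 day before Jul 11; 1 mod 7 = 1, so Thursday − 1 = Wednesday.

Wednesday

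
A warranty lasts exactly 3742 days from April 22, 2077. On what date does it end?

July 21, 2087

+365 (one year) → Apr 22, 2078 (3377 left).
+365 (one year) → Apr 22, 2079 (3012 left).
+366 (one year; includes Feb 29, 2080) → Apr 22, 2080 (2646 left).
+365 (one year) → Apr 22, 2081 (2281 left).
+365 (one year) → Apr 22, 2082 (1916 left).
+365 (one year) → Apr 22, 2083 (1551 left).
+366 (one year; includes Feb 29, 2084) → Apr 22, 2084 (1185 left).
+365 (one year) → Apr 22, 2085 (820 left).
+365 (one year) → Apr 22, 2086 (455 left).
+365 (one year) → Apr 22, 2087 (90 left).
Apr has 30 days: +9 → May 1, 2087 (81 left).
May has 31 days: +31 → Jun 1, 2087 (50 left).
Jun has 30 days: +30 → Jul 1, 2087 (20 left).
+20 → Jul 21, 2087.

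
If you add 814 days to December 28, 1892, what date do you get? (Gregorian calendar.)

+365 (one year) → Dec 28, 1893 (449 left).
+365 (one year) → Dec 28, 1894 (84 left).
Dec has 31 days: +4 → Jan 1, 1895 (80 left).
Jan has 31 days: +31 → Feb 1, 1895 (49 left).
Feb has 28 days: +28 → Mar 1, 1895 (21 left).
+21 → Mar 22, 1895.

March 22, 1895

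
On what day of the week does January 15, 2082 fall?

January 1, 2082 is a Thursday.
Jan 1, 2082 → Jan 15, 2082: 14 days.
Total: 14 days.
14 mod 7 = 0, so Thursday + 0 = Thursday.

Thursday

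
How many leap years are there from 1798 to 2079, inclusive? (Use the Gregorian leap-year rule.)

68

Multiples of 4 in [1798,2079]: 70.
Of those, multiples of 100: 3 (not leap unless ÷400).
Multiples of 400: 1.
Leap years = 70 − 3 + 1 = 68.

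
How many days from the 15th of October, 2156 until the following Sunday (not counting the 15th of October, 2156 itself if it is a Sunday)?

2

Oct 15, 2156 is a Friday.
From Friday to the next Sunday is 2 days.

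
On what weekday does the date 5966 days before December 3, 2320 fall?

Wednesday

First find the weekday of Dec 3, 2320. Doomsday rule: the anchor day for the 2300s is Wednesday. For year 20: 20÷12 = 1 r 8, and 8÷4 = 2, so 1+8+2 = 11.
Wednesday + 11 ≡ Sunday — that's 2320's doomsday.
In December the doomsday date is Dec 12.
Dec 3 is 9 days before Dec 12; 9 mod 7 = 2, so Sunday − 2 = Friday.
5966 mod 7 = 2, so 5966 days before a Friday is Friday − 2 = Wednesday.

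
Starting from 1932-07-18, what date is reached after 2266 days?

October 1, 1938

+365 (one year) → Jul 18, 1933 (1901 left).
+365 (one year) → Jul 18, 1934 (1536 left).
+365 (one year) → Jul 18, 1935 (1171 left).
+366 (one year; includes Feb 29, 1936) → Jul 18, 1936 (805 left).
+365 (one year) → Jul 18, 1937 (440 left).
+365 (one year) → Jul 18, 1938 (75 left).
Jul has 31 days: +14 → Aug 1, 1938 (61 left).
Aug has 31 days: +31 → Sep 1, 1938 (30 left).
Sep has 30 days: +30 → Oct 1, 1938 (0 left).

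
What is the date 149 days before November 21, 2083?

−21 → Oct 31, 2083 (end of Oct, 31 days; 128 left).
−31 → Sep 30, 2083 (end of Sep, 30 days; 97 left).
−30 → Aug 31, 2083 (end of Aug, 31 days; 67 left).
−31 → Jul 31, 2083 (end of Jul, 31 days; 36 left).
−31 → Jun 30, 2083 (end of Jun, 30 days; 5 left).
−5 → Jun 25, 2083.

June 25, 2083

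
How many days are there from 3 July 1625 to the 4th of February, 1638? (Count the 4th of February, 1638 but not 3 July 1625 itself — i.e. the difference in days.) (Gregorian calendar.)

4599

Jul 3, 1625 → Jul 3, 1626: 365 days.
Jul 3, 1626 → Jul 3, 1627: 365 days.
Jul 3, 1627 → Jul 3, 1628: 366 days (Feb 29, 1628 is in that span).
Jul 3, 1628 → Jul 3, 1629: 365 days.
Jul 3, 1629 → Jul 3, 1630: 365 days.
Jul 3, 1630 → Jul 3, 1631: 365 days.
Jul 3, 1631 → Jul 3, 1632: 366 days (Feb 29, 1632 is in that span).
Jul 3, 1632 → Jul 3, 1633: 365 days.
Jul 3, 1633 → Jul 3, 1634: 365 days.
Jul 3, 1634 → Jul 3, 1635: 365 days.
Jul 3, 1635 → Jul 3, 1636: 366 days (Feb 29, 1636 is in that span).
Jul 3, 1636 → Jul 3, 1637: 365 days.
Jul 3, 1637 → Aug 3, 1637: 31 days (July has 31).
Aug 3, 1637 → Sep 3, 1637: 31 days (August has 31).
Sep 3, 1637 → Oct 3, 1637: 30 days (September has 30).
Oct 3, 1637 → Nov 3, 1637: 31 days (October has 31).
Nov 3, 1637 → Dec 3, 1637: 30 days (November has 30).
Dec 3, 1637 → Jan 3, 1638: 31 days (December has 31).
Jan 3, 1638 → Feb 3, 1638: 31 days (January has 31).
Feb 3, 1638 → Feb 4, 1638: 1 days.
Total: 4599 days.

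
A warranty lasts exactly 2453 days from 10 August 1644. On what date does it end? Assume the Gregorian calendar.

April 29, 1651

+365 (one year) → Aug 10, 1645 (2088 left).
+365 (one year) → Aug 10, 1646 (1723 left).
+365 (one year) → Aug 10, 1647 (1358 left).
+366 (one year; includes Feb 29, 1648) → Aug 10, 1648 (992 left).
+365 (one year) → Aug 10, 1649 (627 left).
+365 (one year) → Aug 10, 1650 (262 left).
Aug has 31 days: +22 → Sep 1, 1650 (240 left).
Sep has 30 days: +30 → Oct 1, 1650 (210 left).
Oct has 31 days: +31 → Nov 1, 1650 (179 left).
Nov has 30 days: +30 → Dec 1, 1650 (149 left).
Dec has 31 days: +31 → Jan 1, 1651 (118 left).
Jan has 31 days: +31 → Feb 1, 1651 (87 left).
Feb has 28 days: +28 → Mar 1, 1651 (59 left).
Mar has 31 days: +31 → Apr 1, 1651 (28 left).
+28 → Apr 29, 1651.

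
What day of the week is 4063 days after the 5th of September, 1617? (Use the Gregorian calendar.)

Sep 5, 1617 is a Tuesday.
4063 mod 7 = 3, so 4063 days after a Tuesday is Tuesday + 3 = Friday.

Friday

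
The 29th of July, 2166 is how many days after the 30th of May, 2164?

790

May 30, 2164 → May 30, 2165: 365 days.
May 30, 2165 → May 30, 2166: 365 days.
May 30, 2166 → Jun 30, 2166: 31 days (May has 31).
Jun 30, 2166 → Jul 29, 2166: 29 days.
Total: 790 days.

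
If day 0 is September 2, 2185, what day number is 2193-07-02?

Sep 2, 2185 → Sep 2, 2186: 365 days.
Sep 2, 2186 → Sep 2, 2187: 365 days.
Sep 2, 2187 → Sep 2, 2188: 366 days (Feb 29, 2188 is in that span).
Sep 2, 2188 → Sep 2, 2189: 365 days.
Sep 2, 2189 → Sep 2, 2190: 365 days.
Sep 2, 2190 → Sep 2, 2191: 365 days.
Sep 2, 2191 → Sep 2, 2192: 366 days (Feb 29, 2192 is in that span).
Sep 2, 2192 → Oct 2, 2192: 30 days (September has 30).
Oct 2, 2192 → Nov 2, 2192: 31 days (October has 31).
Nov 2, 2192 → Dec 2, 2192: 30 days (November has 30).
Dec 2, 2192 → Jan 2, 2193: 31 days (December has 31).
Jan 2, 2193 → Feb 2, 2193: 31 days (January has 31).
Feb 2, 2193 → Mar 2, 2193: 28 days (February has 28).
Mar 2, 2193 → Apr 2, 2193: 31 days (March has 31).
Apr 2, 2193 → May 2, 2193: 30 days (April has 30).
May 2, 2193 → Jun 2, 2193: 31 days (May has 31).
Jun 2, 2193 → Jul 2, 2193: 30 days.
Total: 2860 days.

2860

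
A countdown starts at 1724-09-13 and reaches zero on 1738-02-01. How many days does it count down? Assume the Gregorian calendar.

Sep 13, 1724 → Sep 13, 1725: 365 days.
Sep 13, 1725 → Sep 13, 1726: 365 days.
Sep 13, 1726 → Sep 13, 1727: 365 days.
Sep 13, 1727 → Sep 13, 1728: 366 days (Feb 29, 1728 is in that span).
Sep 13, 1728 → Sep 13, 1729: 365 days.
Sep 13, 1729 → Sep 13, 1730: 365 days.
Sep 13, 1730 → Sep 13, 1731: 365 days.
Sep 13, 1731 → Sep 13, 1732: 366 days (Feb 29, 1732 is in that span).
Sep 13, 1732 → Sep 13, 1733: 365 days.
Sep 13, 1733 → Sep 13, 1734: 365 days.
Sep 13, 1734 → Sep 13, 1735: 365 days.
Sep 13, 1735 → Sep 13, 1736: 366 days (Feb 29, 1736 is in that span).
Sep 13, 1736 → Sep 13, 1737: 365 days.
Sep 13, 1737 → Oct 13, 1737: 30 days (September has 30).
Oct 13, 1737 → Nov 13, 1737: 31 days (October has 31).
Nov 13, 1737 → Dec 13, 1737: 30 days (November has 30).
Dec 13, 1737 → Jan 13, 1738: 31 days (December has 31).
Jan 13, 1738 → Feb 1, 1738: 19 days.
Total: 4889 days.

4889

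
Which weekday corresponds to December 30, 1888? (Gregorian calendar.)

Sunday

Doomsday rule: the anchor day for the 1800s is Friday. For year 88: 88÷12 = 7 r 4, and 4÷4 = 1, so 7+4+1 = 12.
Friday + 12 ≡ Wednesday — that's 1888's doomsday.
In December the doomsday date is Dec 12.
Dec 30 is 18 days after Dec 12; 18 mod 7 = 4, so Wednesday + 4 = Sunday.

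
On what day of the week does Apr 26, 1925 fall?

Sunday

January 1, 1925 is a Thursday.
Jan 1, 1925 → Feb 1, 1925: 31 days (January has 31).
Feb 1, 1925 → Mar 1, 1925: 28 days (February has 28).
Mar 1, 1925 → Apr 1, 1925: 31 days (March has 31).
Apr 1, 1925 → Apr 26, 1925: 25 days.
Total: 115 days.
115 mod 7 = 3, so Thursday + 3 = Sunday.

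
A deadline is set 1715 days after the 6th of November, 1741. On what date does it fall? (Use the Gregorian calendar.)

July 18, 1746

+365 (one year) → Nov 6, 1742 (1350 left).
+365 (one year) → Nov 6, 1743 (985 left).
+366 (one year; includes Feb 29, 1744) → Nov 6, 1744 (619 left).
+365 (one year) → Nov 6, 1745 (254 left).
Nov has 30 days: +25 → Dec 1, 1745 (229 left).
Dec has 31 days: +31 → Jan 1, 1746 (198 left).
Jan has 31 days: +31 → Feb 1, 1746 (167 left).
Feb has 28 days: +28 → Mar 1, 1746 (139 left).
Mar has 31 days: +31 → Apr 1, 1746 (108 left).
Apr has 30 days: +30 → May 1, 1746 (78 left).
May has 31 days: +31 → Jun 1, 1746 (47 left).
Jun has 30 days: +30 → Jul 1, 1746 (17 left).
+17 → Jul 18, 1746.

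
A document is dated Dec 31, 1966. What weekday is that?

January 1, 1966 is a Saturday.
Jan 1, 1966 → Feb 1, 1966: 31 days (January has 31).
Feb 1, 1966 → Mar 1, 1966: 28 days (February has 28).
Mar 1, 1966 → Apr 1, 1966: 31 days (March has 31).
Apr 1, 1966 → May 1, 1966: 30 days (April has 30).
May 1, 1966 → Jun 1, 1966: 31 days (May has 31).
Jun 1, 1966 → Jul 1, 1966: 30 days (June has 30).
Jul 1, 1966 → Aug 1, 1966: 31 days (July has 31).
Aug 1, 1966 → Sep 1, 1966: 31 days (August has 31).
Sep 1, 1966 → Oct 1, 1966: 30 days (September has 30).
Oct 1, 1966 → Nov 1, 1966: 31 days (October has 31).
Nov 1, 1966 → Dec 1, 1966: 30 days (November has 30).
Dec 1, 1966 → Dec 31, 1966: 30 days.
Total: 364 days.
364 mod 7 = 0, so Saturday + 0 = Saturday.

Saturday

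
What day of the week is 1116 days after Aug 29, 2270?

Thursday

First find the weekday of Aug 29, 2270. Doomsday rule: the anchor day for the 2200s is Friday. For year 70: 70÷12 = 5 r 10, and 10÷4 = 2, so 5+10+2 = 17.
Friday + 17 ≡ Monday — that's 2270's doomsday.
In August the doomsday date is Aug 8.
Aug 29 is 21 days after Aug 8; 21 mod 7 = 0, so Monday + 0 = Monday.
1116 mod 7 = 3, so 1116 days after a Monday is Monday + 3 = Thursday.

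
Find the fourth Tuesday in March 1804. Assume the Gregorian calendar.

March 27, 1804

March 1, 1804 is a Thursday.
The first Tuesday is therefore March 6 (5 days later).
The fourth Tuesday is 6 + 3×7 = March 27.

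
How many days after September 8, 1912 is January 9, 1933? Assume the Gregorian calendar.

Sep 8, 1912 → Sep 8, 1913: 365 days.
Sep 8, 1913 → Sep 8, 1914: 365 days.
Sep 8, 1914 → Sep 8, 1915: 365 days.
Sep 8, 1915 → Sep 8, 1916: 366 days (Feb 29, 1916 is in that span).
Sep 8, 1916 → Sep 8, 1917: 365 days.
Sep 8, 1917 → Sep 8, 1918: 365 days.
Sep 8, 1918 → Sep 8, 1919: 365 days.
Sep 8, 1919 → Sep 8, 1920: 366 days (Feb 29, 1920 is in that span).
Sep 8, 1920 → Sep 8, 1921: 365 days.
Sep 8, 1921 → Sep 8, 1922: 365 days.
Sep 8, 1922 → Sep 8, 1923: 365 days.
Sep 8, 1923 → Sep 8, 1924: 366 days (Feb 29, 1924 is in that span).
Sep 8, 1924 → Sep 8, 1925: 365 days.
Sep 8, 1925 → Sep 8, 1926: 365 days.
Sep 8, 1926 → Sep 8, 1927: 365 days.
Sep 8, 1927 → Sep 8, 1928: 366 days (Feb 29, 1928 is in that span).
Sep 8, 1928 → Sep 8, 1929: 365 days.
Sep 8, 1929 → Sep 8, 1930: 365 days.
Sep 8, 1930 → Sep 8, 1931: 365 days.
Sep 8, 1931 → Sep 8, 1932: 366 days (Feb 29, 1932 is in that span).
Sep 8, 1932 → Oct 8, 1932: 30 days (September has 30).
Oct 8, 1932 → Nov 8, 1932: 31 days (October has 31).
Nov 8, 1932 → Dec 8, 1932: 30 days (November has 30).
Dec 8, 1932 → Jan 8, 1933: 31 days (December has 31).
Jan 8, 1933 → Jan 9, 1933: 1 days.
Total: 7428 days.

7428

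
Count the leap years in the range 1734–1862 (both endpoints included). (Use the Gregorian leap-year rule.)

31

Multiples of 4 in [1734,1862]: 32.
Of those, multiples of 100: 1 (not leap unless ÷400).
Multiples of 400: 0.
Leap years = 32 − 1 + 0 = 31.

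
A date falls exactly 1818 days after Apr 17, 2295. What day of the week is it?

First find the weekday of Apr 17, 2295. Doomsday rule: the anchor day for the 2200s is Friday. For year 95: 95÷12 = 7 r 11, and 11÷4 = 2, so 7+11+2 = 20.
Friday + 20 ≡ Thursday — that's 2295's doomsday.
In April the doomsday date is Apr 4.
Apr 17 is 13 days after Apr 4; 13 mod 7 = 6, so Thursday + 6 = Wednesday.
1818 mod 7 = 5, so 1818 days after a Wednesday is Wednesday + 5 = Monday.

Monday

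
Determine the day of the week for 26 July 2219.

Monday

Doomsday rule: the anchor day for the 2200s is Friday. For year 19: 19÷12 = 1 r 7, and 7÷4 = 1, so 1+7+1 = 9.
Friday + 9 ≡ Sunday — that's 2219's doomsday.
In July the doomsday date is Jul 11.
Jul 26 is 15 days after Jul 11; 15 mod 7 = 1, so Sunday + 1 = Monday.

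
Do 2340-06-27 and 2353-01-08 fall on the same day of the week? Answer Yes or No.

Yes

From Jun 27, 2340 to Jan 8, 2353 is 4578 days.
4578 mod 7 = 0, so they are the same weekday.
(Jun 27, 2340 is a Thursday; Jan 8, 2353 is a Thursday.)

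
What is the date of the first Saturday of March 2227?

March 3, 2227

March 1, 2227 is a Thursday.
The first Saturday is therefore March 3 (2 days later).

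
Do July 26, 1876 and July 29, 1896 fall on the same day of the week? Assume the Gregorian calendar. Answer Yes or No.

Yes

From Jul 26, 1876 to Jul 29, 1896 is 7308 days.
7308 mod 7 = 0, so they are the same weekday.
(Jul 26, 1876 is a Wednesday; Jul 29, 1896 is a Wednesday.)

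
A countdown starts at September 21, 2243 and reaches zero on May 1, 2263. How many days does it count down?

7162

Sep 21, 2243 → Sep 21, 2244: 366 days (Feb 29, 2244 is in that span).
Sep 21, 2244 → Sep 21, 2245: 365 days.
Sep 21, 2245 → Sep 21, 2246: 365 days.
Sep 21, 2246 → Sep 21, 2247: 365 days.
Sep 21, 2247 → Sep 21, 2248: 366 days (Feb 29, 2248 is in that span).
Sep 21, 2248 → Sep 21, 2249: 365 days.
Sep 21, 2249 → Sep 21, 2250: 365 days.
Sep 21, 2250 → Sep 21, 2251: 365 days.
Sep 21, 2251 → Sep 21, 2252: 366 days (Feb 29, 2252 is in that span).
Sep 21, 2252 → Sep 21, 2253: 365 days.
Sep 21, 2253 → Sep 21, 2254: 365 days.
Sep 21, 2254 → Sep 21, 2255: 365 days.
Sep 21, 2255 → Sep 21, 2256: 366 days (Feb 29, 2256 is in that span).
Sep 21, 2256 → Sep 21, 2257: 365 days.
Sep 21, 2257 → Sep 21, 2258: 365 days.
Sep 21, 2258 → Sep 21, 2259: 365 days.
Sep 21, 2259 → Sep 21, 2260: 366 days (Feb 29, 2260 is in that span).
Sep 21, 2260 → Sep 21, 2261: 365 days.
Sep 21, 2261 → Sep 21, 2262: 365 days.
Sep 21, 2262 → Oct 21, 2262: 30 days (September has 30).
Oct 21, 2262 → Nov 21, 2262: 31 days (October has 31).
Nov 21, 2262 → Dec 21, 2262: 30 days (November has 30).
Dec 21, 2262 → Jan 21, 2263: 31 days (December has 31).
Jan 21, 2263 → Feb 21, 2263: 31 days (January has 31).
Feb 21, 2263 → Mar 21, 2263: 28 days (February has 28).
Mar 21, 2263 → Apr 21, 2263: 31 days (March has 31).
Apr 21, 2263 → May 1, 2263: 10 days.
Total: 7162 days.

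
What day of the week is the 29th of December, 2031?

Monday

Doomsday rule: the anchor day for the 2000s is Tuesday. For year 31: 31÷12 = 2 r 7, and 7÷4 = 1, so 2+7+1 = 10.
Tuesday + 10 ≡ Friday — that's 2031's doomsday.
In December the doomsday date is Dec 12.
Dec 29 is 17 days after Dec 12; 17 mod 7 = 3, so Friday + 3 = Monday.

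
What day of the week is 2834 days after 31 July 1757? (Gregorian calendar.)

First find the weekday of Jul 31, 1757. Doomsday rule: the anchor day for the 1700s is Sunday. For year 57: 57÷12 = 4 r 9, and 9÷4 = 2, so 4+9+2 = 15.
Sunday + 15 ≡ Monday — that's 1757's doomsday.
In July the doomsday date is Jul 11.
Jul 31 is 20 days after Jul 11; 20 mod 7 = 6, so Monday + 6 = Sunday.
2834 mod 7 = 6, so 2834 days after a Sunday is Sunday + 6 = Saturday.

Saturday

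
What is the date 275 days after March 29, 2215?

December 29, 2215

Mar has 31 days: +3 → Apr 1, 2215 (272 left).
Apr has 30 days: +30 → May 1, 2215 (242 left).
May has 31 days: +31 → Jun 1, 2215 (211 left).
Jun has 30 days: +30 → Jul 1, 2215 (181 left).
Jul has 31 days: +31 → Aug 1, 2215 (150 left).
Aug has 31 days: +31 → Sep 1, 2215 (119 left).
Sep has 30 days: +30 → Oct 1, 2215 (89 left).
Oct has 31 days: +31 → Nov 1, 2215 (58 left).
Nov has 30 days: +30 → Dec 1, 2215 (28 left).
+28 → Dec 29, 2215.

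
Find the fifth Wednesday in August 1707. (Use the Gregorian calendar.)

August 1, 1707 is a Monday.
The first Wednesday is therefore August 3 (2 days later).
The fifth Wednesday is 3 + 4×7 = August 31.

August 31, 1707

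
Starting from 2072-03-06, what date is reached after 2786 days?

October 22, 2079

+365 (one year) → Mar 6, 2073 (2421 left).
+365 (one year) → Mar 6, 2074 (2056 left).
+365 (one year) → Mar 6, 2075 (1691 left).
+366 (one year; includes Feb 29, 2076) → Mar 6, 2076 (1325 left).
+365 (one year) → Mar 6, 2077 (960 left).
+365 (one year) → Mar 6, 2078 (595 left).
+365 (one year) → Mar 6, 2079 (230 left).
Mar has 31 days: +26 → Apr 1, 2079 (204 left).
Apr has 30 days: +30 → May 1, 2079 (174 left).
May has 31 days: +31 → Jun 1, 2079 (143 left).
Jun has 30 days: +30 → Jul 1, 2079 (113 left).
Jul has 31 days: +31 → Aug 1, 2079 (82 left).
Aug has 31 days: +31 → Sep 1, 2079 (51 left).
Sep has 30 days: +30 → Oct 1, 2079 (21 left).
+21 → Oct 22, 2079.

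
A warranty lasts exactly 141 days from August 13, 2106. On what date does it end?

January 1, 2107

Aug has 31 days: +19 → Sep 1, 2106 (122 left).
Sep has 30 days: +30 → Oct 1, 2106 (92 left).
Oct has 31 days: +31 → Nov 1, 2106 (61 left).
Nov has 30 days: +30 → Dec 1, 2106 (31 left).
Dec has 31 days: +31 → Jan 1, 2107 (0 left).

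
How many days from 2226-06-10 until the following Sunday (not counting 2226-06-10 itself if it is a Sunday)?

Jun 10, 2226 is a Saturday.
From Saturday to the next Sunday is 1 day.

1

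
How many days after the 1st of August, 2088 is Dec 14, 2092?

Aug 1, 2088 → Aug 1, 2089: 365 days.
Aug 1, 2089 → Aug 1, 2090: 365 days.
Aug 1, 2090 → Aug 1, 2091: 365 days.
Aug 1, 2091 → Aug 1, 2092: 366 days (Feb 29, 2092 is in that span).
Aug 1, 2092 → Sep 1, 2092: 31 days (August has 31).
Sep 1, 2092 → Oct 1, 2092: 30 days (September has 30).
Oct 1, 2092 → Nov 1, 2092: 31 days (October has 31).
Nov 1, 2092 → Dec 1, 2092: 30 days (November has 30).
Dec 1, 2092 → Dec 14, 2092: 13 days.
Total: 1596 days.

1596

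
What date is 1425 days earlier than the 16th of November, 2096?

−366 (one year; includes Feb 29, 2096) → Nov 16, 2095 (1059 left).
−365 (one year) → Nov 16, 2094 (694 left).
−365 (one year) → Nov 16, 2093 (329 left).
−16 → Oct 31, 2093 (end of Oct, 31 days; 313 left).
−31 → Sep 30, 2093 (end of Sep, 30 days; 282 left).
−30 → Aug 31, 2093 (end of Aug, 31 days; 252 left).
−31 → Jul 31, 2093 (end of Jul, 31 days; 221 left).
−31 → Jun 30, 2093 (end of Jun, 30 days; 190 left).
−30 → May 31, 2093 (end of May, 31 days; 160 left).
−31 → Apr 30, 2093 (end of Apr, 30 days; 129 left).
−30 → Mar 31, 2093 (end of Mar, 31 days; 99 left).
−31 → Feb 28, 2093 (end of Feb, 28 days; 68 left).
−28 → Jan 31, 2093 (end of Jan, 31 days; 40 left).
−31 → Dec 31, 2092 (end of Dec, 31 days; 9 left).
−9 → Dec 22, 2092.

December 22, 2092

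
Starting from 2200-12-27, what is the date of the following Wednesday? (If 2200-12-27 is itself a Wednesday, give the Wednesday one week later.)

December 31, 2200

Dec 27, 2200 is a Saturday.
From Saturday to the next Wednesday is 4 days.
Dec 27, 2200 + 4 = Dec 31, 2200.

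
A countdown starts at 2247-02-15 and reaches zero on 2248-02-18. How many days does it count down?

368

Feb 15, 2247 → Mar 15, 2247: 28 days (February has 28).
Mar 15, 2247 → Apr 15, 2247: 31 days (March has 31).
Apr 15, 2247 → May 15, 2247: 30 days (April has 30).
May 15, 2247 → Jun 15, 2247: 31 days (May has 31).
Jun 15, 2247 → Jul 15, 2247: 30 days (June has 30).
Jul 15, 2247 → Aug 15, 2247: 31 days (July has 31).
Aug 15, 2247 → Sep 15, 2247: 31 days (August has 31).
Sep 15, 2247 → Oct 15, 2247: 30 days (September has 30).
Oct 15, 2247 → Nov 15, 2247: 31 days (October has 31).
Nov 15, 2247 → Dec 15, 2247: 30 days (November has 30).
Dec 15, 2247 → Jan 15, 2248: 31 days (December has 31).
Jan 15, 2248 → Feb 15, 2248: 31 days (January has 31).
Feb 15, 2248 → Feb 18, 2248: 3 days.
Total: 368 days.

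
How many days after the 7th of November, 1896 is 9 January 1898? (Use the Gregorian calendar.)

428

Nov 7, 1896 → Nov 7, 1897: 365 days.
Nov 7, 1897 → Dec 7, 1897: 30 days (November has 30).
Dec 7, 1897 → Jan 7, 1898: 31 days (December has 31).
Jan 7, 1898 → Jan 9, 1898: 2 days.
Total: 428 days.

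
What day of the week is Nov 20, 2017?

January 1, 2017 is a Sunday.
Jan 1, 2017 → Feb 1, 2017: 31 days (January has 31).
Feb 1, 2017 → Mar 1, 2017: 28 days (February has 28).
Mar 1, 2017 → Apr 1, 2017: 31 days (March has 31).
Apr 1, 2017 → May 1, 2017: 30 days (April has 30).
May 1, 2017 → Jun 1, 2017: 31 days (May has 31).
Jun 1, 2017 → Jul 1, 2017: 30 days (June has 30).
Jul 1, 2017 → Aug 1, 2017: 31 days (July has 31).
Aug 1, 2017 → Sep 1, 2017: 31 days (August has 31).
Sep 1, 2017 → Oct 1, 2017: 30 days (September has 30).
Oct 1, 2017 → Nov 1, 2017: 31 days (October has 31).
Nov 1, 2017 → Nov 20, 2017: 19 days.
Total: 323 days.
323 mod 7 = 1, so Sunday + 1 = Monday.

Monday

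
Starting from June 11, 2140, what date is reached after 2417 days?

January 23, 2147

+365 (one year) → Jun 11, 2141 (2052 left).
+365 (one year) → Jun 11, 2142 (1687 left).
+365 (one year) → Jun 11, 2143 (1322 left).
+366 (one year; includes Feb 29, 2144) → Jun 11, 2144 (956 left).
+365 (one year) → Jun 11, 2145 (591 left).
+365 (one year) → Jun 11, 2146 (226 left).
Jun has 30 days: +20 → Jul 1, 2146 (206 left).
Jul has 31 days: +31 → Aug 1, 2146 (175 left).
Aug has 31 days: +31 → Sep 1, 2146 (144 left).
Sep has 30 days: +30 → Oct 1, 2146 (114 left).
Oct has 31 days: +31 → Nov 1, 2146 (83 left).
Nov has 30 days: +30 → Dec 1, 2146 (53 left).
Dec has 31 days: +31 → Jan 1, 2147 (22 left).
+22 → Jan 23, 2147.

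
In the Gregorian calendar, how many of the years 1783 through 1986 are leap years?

Multiples of 4 in [1783,1986]: 51.
Of those, multiples of 100: 2 (not leap unless ÷400).
Multiples of 400: 0.
Leap years = 51 − 2 + 0 = 49.

49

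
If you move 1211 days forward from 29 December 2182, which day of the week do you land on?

First find the weekday of Dec 29, 2182. Doomsday rule: the anchor day for the 2100s is Sunday. For year 82: 82÷12 = 6 r 10, and 10÷4 = 2, so 6+10+2 = 18.
Sunday + 18 ≡ Thursday — that's 2182's doomsday.
In December the doomsday date is Dec 12.
Dec 29 is 17 days after Dec 12; 17 mod 7 = 3, so Thursday + 3 = Sunday.
1211 mod 7 = 0, so 1211 days after a Sunday is Sunday + 0 = Sunday.

Sunday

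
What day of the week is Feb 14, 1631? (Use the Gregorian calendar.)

Doomsday rule: the anchor day for the 1600s is Tuesday. For year 31: 31÷12 = 2 r 7, and 7÷4 = 1, so 2+7+1 = 10.
Tuesday + 10 ≡ Friday — that's 1631's doomsday.
In February the doomsday date is Feb 28 (1631 is not a leap year).
Feb 14 is 14 days before Feb 28; 14 mod 7 = 0, so Friday − 0 = Friday.

Friday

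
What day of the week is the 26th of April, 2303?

Sunday

Doomsday rule: the anchor day for the 2300s is Wednesday. For year 03: 3÷12 = 0 r 3, and 3÷4 = 0, so 0+3+0 = 3.
Wednesday + 3 ≡ Saturday — that's 2303's doomsday.
In April the doomsday date is Apr 4.
Apr 26 is 22 days after Apr 4; 22 mod 7 = 1, so Saturday + 1 = Sunday.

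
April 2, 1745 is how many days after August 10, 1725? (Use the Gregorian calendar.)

Aug 10, 1725 → Aug 10, 1726: 365 days.
Aug 10, 1726 → Aug 10, 1727: 365 days.
Aug 10, 1727 → Aug 10, 1728: 366 days (Feb 29, 1728 is in that span).
Aug 10, 1728 → Aug 10, 1729: 365 days.
Aug 10, 1729 → Aug 10, 1730: 365 days.
Aug 10, 1730 → Aug 10, 1731: 365 days.
Aug 10, 1731 → Aug 10, 1732: 366 days (Feb 29, 1732 is in that span).
Aug 10, 1732 → Aug 10, 1733: 365 days.
Aug 10, 1733 → Aug 10, 1734: 365 days.
Aug 10, 1734 → Aug 10, 1735: 365 days.
Aug 10, 1735 → Aug 10, 1736: 366 days (Feb 29, 1736 is in that span).
Aug 10, 1736 → Aug 10, 1737: 365 days.
Aug 10, 1737 → Aug 10, 1738: 365 days.
Aug 10, 1738 → Aug 10, 1739: 365 days.
Aug 10, 1739 → Aug 10, 1740: 366 days (Feb 29, 1740 is in that span).
Aug 10, 1740 → Aug 10, 1741: 365 days.
Aug 10, 1741 → Aug 10, 1742: 365 days.
Aug 10, 1742 → Aug 10, 1743: 365 days.
Aug 10, 1743 → Aug 10, 1744: 366 days (Feb 29, 1744 is in that span).
Aug 10, 1744 → Sep 10, 1744: 31 days (August has 31).
Sep 10, 1744 → Oct 10, 1744: 30 days (September has 30).
Oct 10, 1744 → Nov 10, 1744: 31 days (October has 31).
Nov 10, 1744 → Dec 10, 1744: 30 days (November has 30).
Dec 10, 1744 → Jan 10, 1745: 31 days (December has 31).
Jan 10, 1745 → Feb 10, 1745: 31 days (January has 31).
Feb 10, 1745 → Mar 10, 1745: 28 days (February has 28).
Mar 10, 1745 → Apr 2, 1745: 23 days.
Total: 7175 days.

7175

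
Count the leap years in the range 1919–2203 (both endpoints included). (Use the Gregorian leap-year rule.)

Multiples of 4 in [1919,2203]: 71.
Of those, multiples of 100: 3 (not leap unless ÷400).
Multiples of 400: 1.
Leap years = 71 − 3 + 1 = 69.

69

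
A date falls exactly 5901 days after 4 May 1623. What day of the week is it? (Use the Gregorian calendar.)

First find the weekday of May 4, 1623. Doomsday rule: the anchor day for the 1600s is Tuesday. For year 23: 23÷12 = 1 r 11, and 11÷4 = 2, so 1+11+2 = 14.
Tuesday + 14 ≡ Tuesday — that's 1623's doomsday.
In May the doomsday date is May 9.
May 4 is 5 days before May 9; 5 mod 7 = 5, so Tuesday − 5 = Thursday.
5901 mod 7 = 0, so 5901 days after a Thursday is Thursday + 0 = Thursday.

Thursday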